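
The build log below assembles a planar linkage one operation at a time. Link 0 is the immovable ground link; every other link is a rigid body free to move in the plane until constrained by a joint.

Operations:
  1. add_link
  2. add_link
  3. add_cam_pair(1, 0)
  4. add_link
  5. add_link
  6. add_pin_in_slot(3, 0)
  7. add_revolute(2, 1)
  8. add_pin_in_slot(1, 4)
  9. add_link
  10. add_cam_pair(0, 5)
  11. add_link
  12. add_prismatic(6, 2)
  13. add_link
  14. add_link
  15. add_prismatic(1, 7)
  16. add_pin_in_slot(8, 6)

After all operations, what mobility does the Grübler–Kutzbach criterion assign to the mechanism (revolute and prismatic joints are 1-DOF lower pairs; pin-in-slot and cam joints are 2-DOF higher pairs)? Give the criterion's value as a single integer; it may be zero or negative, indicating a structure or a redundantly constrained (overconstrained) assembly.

M = 13

(L,J1,J2)=(1,0,0); link0 fixed
link1: (2,0,0)
link2: (3,0,0)
C 1-0 [J2]: (3,0,1)
link3: (4,0,1)
link4: (5,0,1)
PS 3-0 [J2]: (5,0,2)
R 2-1 [J1]: (5,1,2)
PS 1-4 [J2]: (5,1,3)
link5: (6,1,3)
C 0-5 [J2]: (6,1,4)
link6: (7,1,4)
P 6-2 [J1]: (7,2,4)
link7: (8,2,4)
link8: (9,2,4)
P 1-7 [J1]: (9,3,4)
PS 8-6 [J2]: (9,3,5)
Grübler: 3·8 − 2·3 − 5 = 13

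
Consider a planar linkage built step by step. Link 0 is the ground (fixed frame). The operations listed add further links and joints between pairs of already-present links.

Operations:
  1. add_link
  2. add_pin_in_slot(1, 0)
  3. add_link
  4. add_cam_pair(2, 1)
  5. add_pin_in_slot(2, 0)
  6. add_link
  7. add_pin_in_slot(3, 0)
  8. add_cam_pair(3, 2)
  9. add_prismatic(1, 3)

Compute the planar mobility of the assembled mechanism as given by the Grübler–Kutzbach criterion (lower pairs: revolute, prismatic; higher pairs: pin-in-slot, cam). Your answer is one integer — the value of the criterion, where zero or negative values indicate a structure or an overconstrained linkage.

ground; <1,0,0>
#1 <2,0,0>
PS:1↔0 J2 <2,0,1>
#2 <3,0,1>
C:2↔1 J2 <3,0,2>
PS:2↔0 J2 <3,0,3>
#3 <4,0,3>
PS:3↔0 J2 <4,0,4>
C:3↔2 J2 <4,0,5>
P:1↔3 J1 <4,1,5>
3×3 − 2×1 − 1×5 = 2

M = 2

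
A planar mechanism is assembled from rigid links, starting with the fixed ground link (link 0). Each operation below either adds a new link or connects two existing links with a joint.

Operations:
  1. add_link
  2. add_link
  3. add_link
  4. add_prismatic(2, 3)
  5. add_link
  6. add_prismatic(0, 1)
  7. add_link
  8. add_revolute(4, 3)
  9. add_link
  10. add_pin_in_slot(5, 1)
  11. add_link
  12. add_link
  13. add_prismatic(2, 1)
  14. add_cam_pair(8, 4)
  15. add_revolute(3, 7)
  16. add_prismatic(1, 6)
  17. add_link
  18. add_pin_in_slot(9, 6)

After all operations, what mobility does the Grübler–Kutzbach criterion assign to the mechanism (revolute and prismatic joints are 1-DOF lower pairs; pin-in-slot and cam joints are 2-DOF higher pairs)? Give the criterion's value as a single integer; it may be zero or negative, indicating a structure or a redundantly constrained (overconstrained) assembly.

ground; <1,0,0>
#1 <2,0,0>
#2 <3,0,0>
#3 <4,0,0>
P:2↔3 J1 <4,1,0>
#4 <5,1,0>
P:0↔1 J1 <5,2,0>
#5 <6,2,0>
R:4↔3 J1 <6,3,0>
#6 <7,3,0>
PS:5↔1 J2 <7,3,1>
#7 <8,3,1>
#8 <9,3,1>
P:2↔1 J1 <9,4,1>
C:8↔4 J2 <9,4,2>
R:3↔7 J1 <9,5,2>
P:1↔6 J1 <9,6,2>
#9 <10,6,2>
PS:9↔6 J2 <10,6,3>
3×9 − 2×6 − 1×3 = 12

M = 12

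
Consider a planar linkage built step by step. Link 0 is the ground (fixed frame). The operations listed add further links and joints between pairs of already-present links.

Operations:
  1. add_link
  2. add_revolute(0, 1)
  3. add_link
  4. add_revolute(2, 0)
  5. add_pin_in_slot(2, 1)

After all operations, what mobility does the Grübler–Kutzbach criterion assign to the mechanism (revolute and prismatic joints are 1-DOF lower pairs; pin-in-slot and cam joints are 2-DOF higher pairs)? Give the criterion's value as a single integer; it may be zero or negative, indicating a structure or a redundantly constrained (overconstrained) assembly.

link 0 = ground. State L|J1|J2 = 1|0|0
+link1  2|0|0
R(0,1) f=1→J1  2|1|0
+link2  3|1|0
R(2,0) f=1→J1  3|2|0
PS(2,1) f=2→J2  3|2|1
M = 3(3−1)−2·2−1 = 6−4−1 = 1

M = 1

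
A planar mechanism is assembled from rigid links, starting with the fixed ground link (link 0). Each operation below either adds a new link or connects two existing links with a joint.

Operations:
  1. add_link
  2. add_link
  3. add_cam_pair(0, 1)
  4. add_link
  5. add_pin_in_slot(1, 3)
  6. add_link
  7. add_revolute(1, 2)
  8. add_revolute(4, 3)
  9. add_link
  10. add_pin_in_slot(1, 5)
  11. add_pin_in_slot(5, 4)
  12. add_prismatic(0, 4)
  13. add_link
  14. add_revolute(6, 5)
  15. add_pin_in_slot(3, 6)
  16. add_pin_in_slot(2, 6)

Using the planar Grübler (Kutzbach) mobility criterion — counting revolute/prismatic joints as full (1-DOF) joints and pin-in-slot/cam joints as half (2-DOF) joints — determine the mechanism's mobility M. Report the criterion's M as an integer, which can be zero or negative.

link 0 = ground. State L|J1|J2 = 1|0|0
+link1  2|0|0
+link2  3|0|0
C(0,1) f=2→J2  3|0|1
+link3  4|0|1
PS(1,3) f=2→J2  4|0|2
+link4  5|0|2
R(1,2) f=1→J1  5|1|2
R(4,3) f=1→J1  5|2|2
+link5  6|2|2
PS(1,5) f=2→J2  6|2|3
PS(5,4) f=2→J2  6|2|4
P(0,4) f=1→J1  6|3|4
+link6  7|3|4
R(6,5) f=1→J1  7|4|4
PS(3,6) f=2→J2  7|4|5
PS(2,6) f=2→J2  7|4|6
M = 3(7−1)−2·4−6 = 18−8−6 = 4

M = 4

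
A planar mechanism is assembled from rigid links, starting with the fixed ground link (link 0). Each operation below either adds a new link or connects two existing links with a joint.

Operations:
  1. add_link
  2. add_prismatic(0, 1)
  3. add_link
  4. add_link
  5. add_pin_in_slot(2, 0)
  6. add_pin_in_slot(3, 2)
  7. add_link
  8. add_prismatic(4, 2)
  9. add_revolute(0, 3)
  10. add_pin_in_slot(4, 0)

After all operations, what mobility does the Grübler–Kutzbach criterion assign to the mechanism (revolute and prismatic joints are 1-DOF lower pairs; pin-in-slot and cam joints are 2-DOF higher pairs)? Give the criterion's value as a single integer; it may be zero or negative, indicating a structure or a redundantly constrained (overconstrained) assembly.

M = 3

L=1 J1=0 J2=0
add link → L=2 J1=0 J2=0
P@0,1 dof=1 J1 → L=2 J1=1 J2=0
add link → L=3 J1=1 J2=0
add link → L=4 J1=1 J2=0
PS@2,0 dof=2 J2 → L=4 J1=1 J2=1
PS@3,2 dof=2 J2 → L=4 J1=1 J2=2
add link → L=5 J1=1 J2=2
P@4,2 dof=1 J1 → L=5 J1=2 J2=2
R@0,3 dof=1 J1 → L=5 J1=3 J2=2
PS@4,0 dof=2 J2 → L=5 J1=3 J2=3
M=3(L−1)−2J1−J2=3·4−2·3−3=3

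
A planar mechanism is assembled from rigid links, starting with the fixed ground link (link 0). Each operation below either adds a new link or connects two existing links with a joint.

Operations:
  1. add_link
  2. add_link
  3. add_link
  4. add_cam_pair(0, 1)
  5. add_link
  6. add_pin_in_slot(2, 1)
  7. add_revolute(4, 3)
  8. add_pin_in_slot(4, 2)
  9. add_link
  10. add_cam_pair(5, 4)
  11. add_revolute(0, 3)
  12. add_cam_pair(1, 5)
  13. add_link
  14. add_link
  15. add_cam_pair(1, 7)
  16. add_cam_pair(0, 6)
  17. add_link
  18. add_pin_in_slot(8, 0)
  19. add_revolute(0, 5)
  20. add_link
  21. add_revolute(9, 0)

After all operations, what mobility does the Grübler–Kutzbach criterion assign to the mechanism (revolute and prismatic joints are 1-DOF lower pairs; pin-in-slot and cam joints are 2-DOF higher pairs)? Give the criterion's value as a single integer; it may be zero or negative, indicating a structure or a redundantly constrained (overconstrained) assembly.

M = 11

ground; <1,0,0>
#1 <2,0,0>
#2 <3,0,0>
#3 <4,0,0>
C:0↔1 J2 <4,0,1>
#4 <5,0,1>
PS:2↔1 J2 <5,0,2>
R:4↔3 J1 <5,1,2>
PS:4↔2 J2 <5,1,3>
#5 <6,1,3>
C:5↔4 J2 <6,1,4>
R:0↔3 J1 <6,2,4>
C:1↔5 J2 <6,2,5>
#6 <7,2,5>
#7 <8,2,5>
C:1↔7 J2 <8,2,6>
C:0↔6 J2 <8,2,7>
#8 <9,2,7>
PS:8↔0 J2 <9,2,8>
R:0↔5 J1 <9,3,8>
#9 <10,3,8>
R:9↔0 J1 <10,4,8>
3×9 − 2×4 − 1×8 = 11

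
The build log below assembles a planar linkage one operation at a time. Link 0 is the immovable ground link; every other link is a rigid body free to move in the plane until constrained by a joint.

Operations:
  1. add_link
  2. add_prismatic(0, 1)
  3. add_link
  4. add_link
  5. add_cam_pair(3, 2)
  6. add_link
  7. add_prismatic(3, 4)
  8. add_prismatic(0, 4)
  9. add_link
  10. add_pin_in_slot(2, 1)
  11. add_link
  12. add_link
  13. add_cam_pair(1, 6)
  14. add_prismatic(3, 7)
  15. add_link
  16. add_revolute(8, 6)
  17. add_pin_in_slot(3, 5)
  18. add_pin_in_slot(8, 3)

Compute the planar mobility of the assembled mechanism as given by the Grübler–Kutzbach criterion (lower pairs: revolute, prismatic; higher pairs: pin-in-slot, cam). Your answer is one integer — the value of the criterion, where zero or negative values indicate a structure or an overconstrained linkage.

M = 9

(L,J1,J2)=(1,0,0); link0 fixed
link1: (2,0,0)
P 0-1 [J1]: (2,1,0)
link2: (3,1,0)
link3: (4,1,0)
C 3-2 [J2]: (4,1,1)
link4: (5,1,1)
P 3-4 [J1]: (5,2,1)
P 0-4 [J1]: (5,3,1)
link5: (6,3,1)
PS 2-1 [J2]: (6,3,2)
link6: (7,3,2)
link7: (8,3,2)
C 1-6 [J2]: (8,3,3)
P 3-7 [J1]: (8,4,3)
link8: (9,4,3)
R 8-6 [J1]: (9,5,3)
PS 3-5 [J2]: (9,5,4)
PS 8-3 [J2]: (9,5,5)
Grübler: 3·8 − 2·5 − 5 = 9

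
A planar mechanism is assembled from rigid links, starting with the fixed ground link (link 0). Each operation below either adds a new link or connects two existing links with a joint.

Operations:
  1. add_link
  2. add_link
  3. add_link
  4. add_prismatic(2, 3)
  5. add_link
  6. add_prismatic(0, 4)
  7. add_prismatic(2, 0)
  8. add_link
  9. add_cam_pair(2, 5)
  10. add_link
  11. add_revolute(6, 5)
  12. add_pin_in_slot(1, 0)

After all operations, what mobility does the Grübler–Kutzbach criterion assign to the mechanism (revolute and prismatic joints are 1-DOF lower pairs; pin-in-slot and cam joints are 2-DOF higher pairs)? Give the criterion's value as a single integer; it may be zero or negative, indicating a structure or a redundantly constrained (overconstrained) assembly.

ground; <1,0,0>
#1 <2,0,0>
#2 <3,0,0>
#3 <4,0,0>
P:2↔3 J1 <4,1,0>
#4 <5,1,0>
P:0↔4 J1 <5,2,0>
P:2↔0 J1 <5,3,0>
#5 <6,3,0>
C:2↔5 J2 <6,3,1>
#6 <7,3,1>
R:6↔5 J1 <7,4,1>
PS:1↔0 J2 <7,4,2>
3×6 − 2×4 − 1×2 = 8

M = 8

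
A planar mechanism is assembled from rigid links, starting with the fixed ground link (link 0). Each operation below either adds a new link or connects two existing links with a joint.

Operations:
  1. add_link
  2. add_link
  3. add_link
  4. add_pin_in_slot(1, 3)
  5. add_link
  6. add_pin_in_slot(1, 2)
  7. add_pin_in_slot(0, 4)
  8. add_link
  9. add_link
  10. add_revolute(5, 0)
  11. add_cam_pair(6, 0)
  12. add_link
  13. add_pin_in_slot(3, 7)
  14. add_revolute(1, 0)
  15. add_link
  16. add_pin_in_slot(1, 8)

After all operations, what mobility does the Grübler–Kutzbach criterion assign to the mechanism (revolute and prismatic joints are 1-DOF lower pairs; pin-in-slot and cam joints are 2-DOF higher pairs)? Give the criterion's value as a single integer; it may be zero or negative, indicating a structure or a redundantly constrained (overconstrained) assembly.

M = 14

L=1 J1=0 J2=0
add link → L=2 J1=0 J2=0
add link → L=3 J1=0 J2=0
add link → L=4 J1=0 J2=0
PS@1,3 dof=2 J2 → L=4 J1=0 J2=1
add link → L=5 J1=0 J2=1
PS@1,2 dof=2 J2 → L=5 J1=0 J2=2
PS@0,4 dof=2 J2 → L=5 J1=0 J2=3
add link → L=6 J1=0 J2=3
add link → L=7 J1=0 J2=3
R@5,0 dof=1 J1 → L=7 J1=1 J2=3
C@6,0 dof=2 J2 → L=7 J1=1 J2=4
add link → L=8 J1=1 J2=4
PS@3,7 dof=2 J2 → L=8 J1=1 J2=5
R@1,0 dof=1 J1 → L=8 J1=2 J2=5
add link → L=9 J1=2 J2=5
PS@1,8 dof=2 J2 → L=9 J1=2 J2=6
M=3(L−1)−2J1−J2=3·8−2·2−6=14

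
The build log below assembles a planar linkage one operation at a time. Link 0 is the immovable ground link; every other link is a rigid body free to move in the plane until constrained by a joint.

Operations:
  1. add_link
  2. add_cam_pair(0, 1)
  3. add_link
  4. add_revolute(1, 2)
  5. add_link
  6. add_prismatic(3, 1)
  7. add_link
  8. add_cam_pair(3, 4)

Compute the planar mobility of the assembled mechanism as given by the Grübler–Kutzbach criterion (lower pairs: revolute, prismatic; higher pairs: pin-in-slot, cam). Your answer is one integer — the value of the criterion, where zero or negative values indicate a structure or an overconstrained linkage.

M = 6

L=1 J1=0 J2=0
add link → L=2 J1=0 J2=0
C@0,1 dof=2 J2 → L=2 J1=0 J2=1
add link → L=3 J1=0 J2=1
R@1,2 dof=1 J1 → L=3 J1=1 J2=1
add link → L=4 J1=1 J2=1
P@3,1 dof=1 J1 → L=4 J1=2 J2=1
add link → L=5 J1=2 J2=1
C@3,4 dof=2 J2 → L=5 J1=2 J2=2
M=3(L−1)−2J1−J2=3·4−2·2−2=6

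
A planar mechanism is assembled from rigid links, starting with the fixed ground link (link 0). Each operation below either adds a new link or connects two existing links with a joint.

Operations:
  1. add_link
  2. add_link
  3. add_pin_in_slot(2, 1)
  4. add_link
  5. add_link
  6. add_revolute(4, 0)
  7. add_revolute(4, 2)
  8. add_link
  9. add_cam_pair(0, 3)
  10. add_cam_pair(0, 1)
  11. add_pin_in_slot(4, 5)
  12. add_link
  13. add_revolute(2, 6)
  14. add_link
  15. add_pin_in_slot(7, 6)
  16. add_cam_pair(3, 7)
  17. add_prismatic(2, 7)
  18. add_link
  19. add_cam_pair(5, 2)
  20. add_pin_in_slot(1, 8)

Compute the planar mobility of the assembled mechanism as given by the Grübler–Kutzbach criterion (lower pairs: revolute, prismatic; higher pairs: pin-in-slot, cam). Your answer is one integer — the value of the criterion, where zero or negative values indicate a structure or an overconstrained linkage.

link 0 = ground. State L|J1|J2 = 1|0|0
+link1  2|0|0
+link2  3|0|0
PS(2,1) f=2→J2  3|0|1
+link3  4|0|1
+link4  5|0|1
R(4,0) f=1→J1  5|1|1
R(4,2) f=1→J1  5|2|1
+link5  6|2|1
C(0,3) f=2→J2  6|2|2
C(0,1) f=2→J2  6|2|3
PS(4,5) f=2→J2  6|2|4
+link6  7|2|4
R(2,6) f=1→J1  7|3|4
+link7  8|3|4
PS(7,6) f=2→J2  8|3|5
C(3,7) f=2→J2  8|3|6
P(2,7) f=1→J1  8|4|6
+link8  9|4|6
C(5,2) f=2→J2  9|4|7
PS(1,8) f=2→J2  9|4|8
M = 3(9−1)−2·4−8 = 24−8−8 = 8

M = 8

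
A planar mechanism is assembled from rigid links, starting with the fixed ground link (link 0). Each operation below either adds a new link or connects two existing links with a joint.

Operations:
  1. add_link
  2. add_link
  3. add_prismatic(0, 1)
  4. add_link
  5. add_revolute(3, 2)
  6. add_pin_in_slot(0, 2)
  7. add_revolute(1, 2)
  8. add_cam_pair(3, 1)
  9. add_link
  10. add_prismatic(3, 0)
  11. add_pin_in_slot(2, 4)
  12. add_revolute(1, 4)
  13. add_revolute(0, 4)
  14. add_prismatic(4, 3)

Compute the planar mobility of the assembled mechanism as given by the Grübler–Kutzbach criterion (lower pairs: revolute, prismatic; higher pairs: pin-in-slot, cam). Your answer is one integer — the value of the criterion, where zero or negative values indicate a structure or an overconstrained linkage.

M = -5

link 0 = ground. State L|J1|J2 = 1|0|0
+link1  2|0|0
+link2  3|0|0
P(0,1) f=1→J1  3|1|0
+link3  4|1|0
R(3,2) f=1→J1  4|2|0
PS(0,2) f=2→J2  4|2|1
R(1,2) f=1→J1  4|3|1
C(3,1) f=2→J2  4|3|2
+link4  5|3|2
P(3,0) f=1→J1  5|4|2
PS(2,4) f=2→J2  5|4|3
R(1,4) f=1→J1  5|5|3
R(0,4) f=1→J1  5|6|3
P(4,3) f=1→J1  5|7|3
M = 3(5−1)−2·7−3 = 12−14−3 = -5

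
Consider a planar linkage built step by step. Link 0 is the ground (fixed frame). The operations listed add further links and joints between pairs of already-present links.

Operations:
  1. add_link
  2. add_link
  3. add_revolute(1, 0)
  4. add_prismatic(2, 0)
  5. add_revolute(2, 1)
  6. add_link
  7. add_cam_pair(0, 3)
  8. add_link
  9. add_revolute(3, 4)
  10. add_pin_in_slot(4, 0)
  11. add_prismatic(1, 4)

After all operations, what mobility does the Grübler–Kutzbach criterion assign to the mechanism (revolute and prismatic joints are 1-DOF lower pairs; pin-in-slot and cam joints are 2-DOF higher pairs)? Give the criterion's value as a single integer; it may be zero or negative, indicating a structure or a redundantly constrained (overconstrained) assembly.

M = 0

link 0 = ground. State L|J1|J2 = 1|0|0
+link1  2|0|0
+link2  3|0|0
R(1,0) f=1→J1  3|1|0
P(2,0) f=1→J1  3|2|0
R(2,1) f=1→J1  3|3|0
+link3  4|3|0
C(0,3) f=2→J2  4|3|1
+link4  5|3|1
R(3,4) f=1→J1  5|4|1
PS(4,0) f=2→J2  5|4|2
P(1,4) f=1→J1  5|5|2
M = 3(5−1)−2·5−2 = 12−10−2 = 0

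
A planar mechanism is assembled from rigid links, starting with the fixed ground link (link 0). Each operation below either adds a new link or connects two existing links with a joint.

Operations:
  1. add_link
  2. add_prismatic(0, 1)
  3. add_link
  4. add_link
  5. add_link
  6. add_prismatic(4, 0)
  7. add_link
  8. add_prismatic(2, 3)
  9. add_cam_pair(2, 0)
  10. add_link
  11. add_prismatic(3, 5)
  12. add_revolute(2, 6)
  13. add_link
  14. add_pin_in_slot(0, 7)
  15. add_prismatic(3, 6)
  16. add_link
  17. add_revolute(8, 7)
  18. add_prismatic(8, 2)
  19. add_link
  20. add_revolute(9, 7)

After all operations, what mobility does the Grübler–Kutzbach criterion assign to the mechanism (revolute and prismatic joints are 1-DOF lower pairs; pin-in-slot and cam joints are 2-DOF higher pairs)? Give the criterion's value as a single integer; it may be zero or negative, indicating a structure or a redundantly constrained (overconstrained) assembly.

(L,J1,J2)=(1,0,0); link0 fixed
link1: (2,0,0)
P 0-1 [J1]: (2,1,0)
link2: (3,1,0)
link3: (4,1,0)
link4: (5,1,0)
P 4-0 [J1]: (5,2,0)
link5: (6,2,0)
P 2-3 [J1]: (6,3,0)
C 2-0 [J2]: (6,3,1)
link6: (7,3,1)
P 3-5 [J1]: (7,4,1)
R 2-6 [J1]: (7,5,1)
link7: (8,5,1)
PS 0-7 [J2]: (8,5,2)
P 3-6 [J1]: (8,6,2)
link8: (9,6,2)
R 8-7 [J1]: (9,7,2)
P 8-2 [J1]: (9,8,2)
link9: (10,8,2)
R 9-7 [J1]: (10,9,2)
Grübler: 3·9 − 2·9 − 2 = 7

M = 7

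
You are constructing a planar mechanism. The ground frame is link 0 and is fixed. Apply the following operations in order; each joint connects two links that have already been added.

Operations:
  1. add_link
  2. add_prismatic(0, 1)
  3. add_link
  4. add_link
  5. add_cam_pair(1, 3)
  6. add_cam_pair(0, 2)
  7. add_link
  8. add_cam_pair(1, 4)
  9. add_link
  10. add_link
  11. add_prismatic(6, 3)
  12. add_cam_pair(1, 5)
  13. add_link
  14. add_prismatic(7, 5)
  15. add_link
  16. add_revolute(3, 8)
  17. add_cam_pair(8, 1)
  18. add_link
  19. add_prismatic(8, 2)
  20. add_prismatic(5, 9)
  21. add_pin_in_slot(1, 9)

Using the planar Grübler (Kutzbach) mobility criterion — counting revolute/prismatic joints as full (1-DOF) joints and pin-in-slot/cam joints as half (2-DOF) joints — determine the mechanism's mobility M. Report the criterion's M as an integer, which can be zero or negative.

L=1 J1=0 J2=0
add link → L=2 J1=0 J2=0
P@0,1 dof=1 J1 → L=2 J1=1 J2=0
add link → L=3 J1=1 J2=0
add link → L=4 J1=1 J2=0
C@1,3 dof=2 J2 → L=4 J1=1 J2=1
C@0,2 dof=2 J2 → L=4 J1=1 J2=2
add link → L=5 J1=1 J2=2
C@1,4 dof=2 J2 → L=5 J1=1 J2=3
add link → L=6 J1=1 J2=3
add link → L=7 J1=1 J2=3
P@6,3 dof=1 J1 → L=7 J1=2 J2=3
C@1,5 dof=2 J2 → L=7 J1=2 J2=4
add link → L=8 J1=2 J2=4
P@7,5 dof=1 J1 → L=8 J1=3 J2=4
add link → L=9 J1=3 J2=4
R@3,8 dof=1 J1 → L=9 J1=4 J2=4
C@8,1 dof=2 J2 → L=9 J1=4 J2=5
add link → L=10 J1=4 J2=5
P@8,2 dof=1 J1 → L=10 J1=5 J2=5
P@5,9 dof=1 J1 → L=10 J1=6 J2=5
PS@1,9 dof=2 J2 → L=10 J1=6 J2=6
M=3(L−1)−2J1−J2=3·9−2·6−6=9

M = 9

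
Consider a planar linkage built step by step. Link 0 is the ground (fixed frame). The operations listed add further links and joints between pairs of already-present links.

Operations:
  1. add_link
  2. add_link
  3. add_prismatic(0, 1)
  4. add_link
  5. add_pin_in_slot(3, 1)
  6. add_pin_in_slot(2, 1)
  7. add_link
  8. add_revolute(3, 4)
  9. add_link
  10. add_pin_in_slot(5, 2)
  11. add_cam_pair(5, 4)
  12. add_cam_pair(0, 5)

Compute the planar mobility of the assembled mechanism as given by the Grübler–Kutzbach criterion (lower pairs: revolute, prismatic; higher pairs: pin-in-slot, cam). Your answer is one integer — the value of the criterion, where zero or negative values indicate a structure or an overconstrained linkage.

M = 6

ground; <1,0,0>
#1 <2,0,0>
#2 <3,0,0>
P:0↔1 J1 <3,1,0>
#3 <4,1,0>
PS:3↔1 J2 <4,1,1>
PS:2↔1 J2 <4,1,2>
#4 <5,1,2>
R:3↔4 J1 <5,2,2>
#5 <6,2,2>
PS:5↔2 J2 <6,2,3>
C:5↔4 J2 <6,2,4>
C:0↔5 J2 <6,2,5>
3×5 − 2×2 − 1×5 = 6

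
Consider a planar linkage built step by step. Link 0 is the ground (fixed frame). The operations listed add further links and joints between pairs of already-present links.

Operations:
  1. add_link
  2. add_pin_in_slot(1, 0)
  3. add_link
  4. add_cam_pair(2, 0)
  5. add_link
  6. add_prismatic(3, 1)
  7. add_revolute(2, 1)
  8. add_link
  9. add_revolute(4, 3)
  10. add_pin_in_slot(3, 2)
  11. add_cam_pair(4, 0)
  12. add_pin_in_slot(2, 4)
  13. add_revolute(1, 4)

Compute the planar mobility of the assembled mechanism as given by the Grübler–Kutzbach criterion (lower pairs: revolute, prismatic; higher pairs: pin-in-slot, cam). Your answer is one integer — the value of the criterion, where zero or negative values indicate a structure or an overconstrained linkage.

M = -1

L=1 J1=0 J2=0
add link → L=2 J1=0 J2=0
PS@1,0 dof=2 J2 → L=2 J1=0 J2=1
add link → L=3 J1=0 J2=1
C@2,0 dof=2 J2 → L=3 J1=0 J2=2
add link → L=4 J1=0 J2=2
P@3,1 dof=1 J1 → L=4 J1=1 J2=2
R@2,1 dof=1 J1 → L=4 J1=2 J2=2
add link → L=5 J1=2 J2=2
R@4,3 dof=1 J1 → L=5 J1=3 J2=2
PS@3,2 dof=2 J2 → L=5 J1=3 J2=3
C@4,0 dof=2 J2 → L=5 J1=3 J2=4
PS@2,4 dof=2 J2 → L=5 J1=3 J2=5
R@1,4 dof=1 J1 → L=5 J1=4 J2=5
M=3(L−1)−2J1−J2=3·4−2·4−5=-1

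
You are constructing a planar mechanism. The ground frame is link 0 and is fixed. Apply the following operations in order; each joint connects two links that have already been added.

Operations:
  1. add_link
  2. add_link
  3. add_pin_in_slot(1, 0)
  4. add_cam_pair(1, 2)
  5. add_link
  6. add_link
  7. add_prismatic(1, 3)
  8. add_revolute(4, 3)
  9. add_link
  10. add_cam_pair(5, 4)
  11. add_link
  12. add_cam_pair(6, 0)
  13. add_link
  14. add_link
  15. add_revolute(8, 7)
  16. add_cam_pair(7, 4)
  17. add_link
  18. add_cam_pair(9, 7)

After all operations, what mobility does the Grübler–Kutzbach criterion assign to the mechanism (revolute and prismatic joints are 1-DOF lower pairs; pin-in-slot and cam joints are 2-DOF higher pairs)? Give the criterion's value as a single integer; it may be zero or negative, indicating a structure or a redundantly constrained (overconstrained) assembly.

(L,J1,J2)=(1,0,0); link0 fixed
link1: (2,0,0)
link2: (3,0,0)
PS 1-0 [J2]: (3,0,1)
C 1-2 [J2]: (3,0,2)
link3: (4,0,2)
link4: (5,0,2)
P 1-3 [J1]: (5,1,2)
R 4-3 [J1]: (5,2,2)
link5: (6,2,2)
C 5-4 [J2]: (6,2,3)
link6: (7,2,3)
C 6-0 [J2]: (7,2,4)
link7: (8,2,4)
link8: (9,2,4)
R 8-7 [J1]: (9,3,4)
C 7-4 [J2]: (9,3,5)
link9: (10,3,5)
C 9-7 [J2]: (10,3,6)
Grübler: 3·9 − 2·3 − 6 = 15

M = 15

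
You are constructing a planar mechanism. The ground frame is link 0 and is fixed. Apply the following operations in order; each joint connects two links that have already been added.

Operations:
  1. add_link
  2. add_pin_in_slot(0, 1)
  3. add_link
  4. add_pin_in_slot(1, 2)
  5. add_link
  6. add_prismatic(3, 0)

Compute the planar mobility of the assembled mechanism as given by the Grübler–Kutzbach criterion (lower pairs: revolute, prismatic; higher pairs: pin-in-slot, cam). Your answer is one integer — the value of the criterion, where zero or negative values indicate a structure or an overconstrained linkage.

M = 5

L=1 J1=0 J2=0
add link → L=2 J1=0 J2=0
PS@0,1 dof=2 J2 → L=2 J1=0 J2=1
add link → L=3 J1=0 J2=1
PS@1,2 dof=2 J2 → L=3 J1=0 J2=2
add link → L=4 J1=0 J2=2
P@3,0 dof=1 J1 → L=4 J1=1 J2=2
M=3(L−1)−2J1−J2=3·3−2·1−2=5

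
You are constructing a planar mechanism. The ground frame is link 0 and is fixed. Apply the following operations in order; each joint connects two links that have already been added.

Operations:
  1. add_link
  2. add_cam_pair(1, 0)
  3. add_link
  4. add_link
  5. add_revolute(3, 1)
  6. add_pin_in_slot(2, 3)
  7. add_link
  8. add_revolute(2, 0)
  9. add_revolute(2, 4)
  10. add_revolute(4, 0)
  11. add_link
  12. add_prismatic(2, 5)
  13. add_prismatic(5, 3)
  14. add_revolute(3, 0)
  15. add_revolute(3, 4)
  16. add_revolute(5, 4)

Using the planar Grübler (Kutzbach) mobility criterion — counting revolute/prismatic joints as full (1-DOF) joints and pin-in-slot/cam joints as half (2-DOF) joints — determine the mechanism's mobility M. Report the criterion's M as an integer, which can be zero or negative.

L=1 J1=0 J2=0
add link → L=2 J1=0 J2=0
C@1,0 dof=2 J2 → L=2 J1=0 J2=1
add link → L=3 J1=0 J2=1
add link → L=4 J1=0 J2=1
R@3,1 dof=1 J1 → L=4 J1=1 J2=1
PS@2,3 dof=2 J2 → L=4 J1=1 J2=2
add link → L=5 J1=1 J2=2
R@2,0 dof=1 J1 → L=5 J1=2 J2=2
R@2,4 dof=1 J1 → L=5 J1=3 J2=2
R@4,0 dof=1 J1 → L=5 J1=4 J2=2
add link → L=6 J1=4 J2=2
P@2,5 dof=1 J1 → L=6 J1=5 J2=2
P@5,3 dof=1 J1 → L=6 J1=6 J2=2
R@3,0 dof=1 J1 → L=6 J1=7 J2=2
R@3,4 dof=1 J1 → L=6 J1=8 J2=2
R@5,4 dof=1 J1 → L=6 J1=9 J2=2
M=3(L−1)−2J1−J2=3·5−2·9−2=-5

M = -5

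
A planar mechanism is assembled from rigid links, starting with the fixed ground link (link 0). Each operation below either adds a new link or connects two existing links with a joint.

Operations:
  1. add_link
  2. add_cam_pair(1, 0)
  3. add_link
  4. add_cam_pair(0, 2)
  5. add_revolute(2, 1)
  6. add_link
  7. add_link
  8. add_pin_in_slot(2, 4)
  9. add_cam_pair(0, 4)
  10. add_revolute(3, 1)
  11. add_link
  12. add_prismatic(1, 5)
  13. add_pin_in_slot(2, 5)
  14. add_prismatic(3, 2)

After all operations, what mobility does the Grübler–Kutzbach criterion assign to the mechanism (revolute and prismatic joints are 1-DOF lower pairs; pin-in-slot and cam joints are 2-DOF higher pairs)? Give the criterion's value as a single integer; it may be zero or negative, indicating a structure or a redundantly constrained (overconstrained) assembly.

ground; <1,0,0>
#1 <2,0,0>
C:1↔0 J2 <2,0,1>
#2 <3,0,1>
C:0↔2 J2 <3,0,2>
R:2↔1 J1 <3,1,2>
#3 <4,1,2>
#4 <5,1,2>
PS:2↔4 J2 <5,1,3>
C:0↔4 J2 <5,1,4>
R:3↔1 J1 <5,2,4>
#5 <6,2,4>
P:1↔5 J1 <6,3,4>
PS:2↔5 J2 <6,3,5>
P:3↔2 J1 <6,4,5>
3×5 − 2×4 − 1×5 = 2

M = 2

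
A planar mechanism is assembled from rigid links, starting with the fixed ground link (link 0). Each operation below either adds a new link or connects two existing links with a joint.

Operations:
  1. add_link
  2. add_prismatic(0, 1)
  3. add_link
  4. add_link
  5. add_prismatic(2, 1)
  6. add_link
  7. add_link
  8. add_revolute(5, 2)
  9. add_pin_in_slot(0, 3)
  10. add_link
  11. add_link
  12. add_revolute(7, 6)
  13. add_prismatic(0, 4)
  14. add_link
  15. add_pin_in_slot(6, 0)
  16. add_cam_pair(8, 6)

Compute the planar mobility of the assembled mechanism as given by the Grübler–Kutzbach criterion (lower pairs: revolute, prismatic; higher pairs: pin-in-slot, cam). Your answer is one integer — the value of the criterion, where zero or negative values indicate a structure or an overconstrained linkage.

M = 11

(L,J1,J2)=(1,0,0); link0 fixed
link1: (2,0,0)
P 0-1 [J1]: (2,1,0)
link2: (3,1,0)
link3: (4,1,0)
P 2-1 [J1]: (4,2,0)
link4: (5,2,0)
link5: (6,2,0)
R 5-2 [J1]: (6,3,0)
PS 0-3 [J2]: (6,3,1)
link6: (7,3,1)
link7: (8,3,1)
R 7-6 [J1]: (8,4,1)
P 0-4 [J1]: (8,5,1)
link8: (9,5,1)
PS 6-0 [J2]: (9,5,2)
C 8-6 [J2]: (9,5,3)
Grübler: 3·8 − 2·5 − 3 = 11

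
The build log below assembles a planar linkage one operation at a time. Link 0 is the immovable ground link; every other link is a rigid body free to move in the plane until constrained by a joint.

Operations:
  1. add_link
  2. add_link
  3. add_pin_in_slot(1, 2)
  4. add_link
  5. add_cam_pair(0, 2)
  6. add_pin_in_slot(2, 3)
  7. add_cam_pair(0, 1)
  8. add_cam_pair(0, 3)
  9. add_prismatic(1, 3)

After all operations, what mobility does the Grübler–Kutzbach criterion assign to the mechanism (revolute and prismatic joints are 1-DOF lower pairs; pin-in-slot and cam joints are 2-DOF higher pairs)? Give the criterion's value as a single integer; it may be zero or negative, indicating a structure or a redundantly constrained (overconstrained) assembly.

M = 2

[1;0;0] (link 0 is ground)
L+ [2;0;0]
L+ [3;0;0]
PS(1,2)∈J2 [3;0;1]
L+ [4;0;1]
C(0,2)∈J2 [4;0;2]
PS(2,3)∈J2 [4;0;3]
C(0,1)∈J2 [4;0;4]
C(0,3)∈J2 [4;0;5]
P(1,3)∈J1 [4;1;5]
mobility = 9 − 2 − 5 = 2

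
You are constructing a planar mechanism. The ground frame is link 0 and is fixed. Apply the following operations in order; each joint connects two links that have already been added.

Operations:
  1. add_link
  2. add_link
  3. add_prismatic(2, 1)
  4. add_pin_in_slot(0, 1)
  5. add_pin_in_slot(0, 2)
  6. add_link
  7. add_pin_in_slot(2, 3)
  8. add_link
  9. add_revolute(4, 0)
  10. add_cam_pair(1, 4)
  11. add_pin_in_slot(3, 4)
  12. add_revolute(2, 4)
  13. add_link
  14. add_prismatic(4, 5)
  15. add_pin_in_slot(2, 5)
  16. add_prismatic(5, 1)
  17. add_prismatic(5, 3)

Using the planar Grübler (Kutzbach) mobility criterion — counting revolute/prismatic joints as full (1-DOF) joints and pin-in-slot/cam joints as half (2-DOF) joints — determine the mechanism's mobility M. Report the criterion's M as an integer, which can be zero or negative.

L=1 J1=0 J2=0
add link → L=2 J1=0 J2=0
add link → L=3 J1=0 J2=0
P@2,1 dof=1 J1 → L=3 J1=1 J2=0
PS@0,1 dof=2 J2 → L=3 J1=1 J2=1
PS@0,2 dof=2 J2 → L=3 J1=1 J2=2
add link → L=4 J1=1 J2=2
PS@2,3 dof=2 J2 → L=4 J1=1 J2=3
add link → L=5 J1=1 J2=3
R@4,0 dof=1 J1 → L=5 J1=2 J2=3
C@1,4 dof=2 J2 → L=5 J1=2 J2=4
PS@3,4 dof=2 J2 → L=5 J1=2 J2=5
R@2,4 dof=1 J1 → L=5 J1=3 J2=5
add link → L=6 J1=3 J2=5
P@4,5 dof=1 J1 → L=6 J1=4 J2=5
PS@2,5 dof=2 J2 → L=6 J1=4 J2=6
P@5,1 dof=1 J1 → L=6 J1=5 J2=6
P@5,3 dof=1 J1 → L=6 J1=6 J2=6
M=3(L−1)−2J1−J2=3·5−2·6−6=-3

M = -3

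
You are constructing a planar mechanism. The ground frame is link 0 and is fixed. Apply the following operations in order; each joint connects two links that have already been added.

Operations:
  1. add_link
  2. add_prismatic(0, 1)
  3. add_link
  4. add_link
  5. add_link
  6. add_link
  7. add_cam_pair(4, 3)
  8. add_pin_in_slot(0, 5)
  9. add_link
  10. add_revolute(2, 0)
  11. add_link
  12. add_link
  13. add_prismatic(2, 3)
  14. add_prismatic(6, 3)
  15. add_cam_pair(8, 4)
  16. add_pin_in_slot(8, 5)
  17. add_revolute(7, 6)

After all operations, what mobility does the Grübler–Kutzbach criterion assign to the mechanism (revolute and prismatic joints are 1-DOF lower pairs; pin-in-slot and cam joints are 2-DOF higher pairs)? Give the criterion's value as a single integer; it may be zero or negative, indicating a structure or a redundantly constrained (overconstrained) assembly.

ground; <1,0,0>
#1 <2,0,0>
P:0↔1 J1 <2,1,0>
#2 <3,1,0>
#3 <4,1,0>
#4 <5,1,0>
#5 <6,1,0>
C:4↔3 J2 <6,1,1>
PS:0↔5 J2 <6,1,2>
#6 <7,1,2>
R:2↔0 J1 <7,2,2>
#7 <8,2,2>
#8 <9,2,2>
P:2↔3 J1 <9,3,2>
P:6↔3 J1 <9,4,2>
C:8↔4 J2 <9,4,3>
PS:8↔5 J2 <9,4,4>
R:7↔6 J1 <9,5,4>
3×8 − 2×5 − 1×4 = 10

M = 10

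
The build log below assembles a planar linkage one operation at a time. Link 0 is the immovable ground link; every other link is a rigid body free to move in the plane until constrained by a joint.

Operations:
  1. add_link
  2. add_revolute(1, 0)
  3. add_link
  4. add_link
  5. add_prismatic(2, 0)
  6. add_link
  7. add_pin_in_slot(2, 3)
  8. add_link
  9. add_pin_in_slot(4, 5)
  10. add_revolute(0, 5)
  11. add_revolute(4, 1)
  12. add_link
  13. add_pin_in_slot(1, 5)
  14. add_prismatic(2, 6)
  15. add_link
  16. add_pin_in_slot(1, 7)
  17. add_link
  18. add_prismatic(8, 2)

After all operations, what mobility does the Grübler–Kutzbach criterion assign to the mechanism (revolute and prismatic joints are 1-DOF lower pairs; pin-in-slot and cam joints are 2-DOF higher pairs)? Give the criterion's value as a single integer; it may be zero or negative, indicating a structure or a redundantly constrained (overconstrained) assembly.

(L,J1,J2)=(1,0,0); link0 fixed
link1: (2,0,0)
R 1-0 [J1]: (2,1,0)
link2: (3,1,0)
link3: (4,1,0)
P 2-0 [J1]: (4,2,0)
link4: (5,2,0)
PS 2-3 [J2]: (5,2,1)
link5: (6,2,1)
PS 4-5 [J2]: (6,2,2)
R 0-5 [J1]: (6,3,2)
R 4-1 [J1]: (6,4,2)
link6: (7,4,2)
PS 1-5 [J2]: (7,4,3)
P 2-6 [J1]: (7,5,3)
link7: (8,5,3)
PS 1-7 [J2]: (8,5,4)
link8: (9,5,4)
P 8-2 [J1]: (9,6,4)
Grübler: 3·8 − 2·6 − 4 = 8

M = 8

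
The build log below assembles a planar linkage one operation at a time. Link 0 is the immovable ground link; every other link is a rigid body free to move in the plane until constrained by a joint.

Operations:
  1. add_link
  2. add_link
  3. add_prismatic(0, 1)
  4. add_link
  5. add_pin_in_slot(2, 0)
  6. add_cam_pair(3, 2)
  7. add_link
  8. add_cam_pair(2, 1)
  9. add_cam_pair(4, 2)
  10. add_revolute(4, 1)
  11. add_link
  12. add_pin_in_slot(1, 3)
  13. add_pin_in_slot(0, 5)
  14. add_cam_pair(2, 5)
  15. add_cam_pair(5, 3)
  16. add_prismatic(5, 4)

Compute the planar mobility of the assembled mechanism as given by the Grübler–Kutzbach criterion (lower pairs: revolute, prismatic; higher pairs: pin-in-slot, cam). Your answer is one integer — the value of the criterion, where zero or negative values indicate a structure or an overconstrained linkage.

M = 1

ground; <1,0,0>
#1 <2,0,0>
#2 <3,0,0>
P:0↔1 J1 <3,1,0>
#3 <4,1,0>
PS:2↔0 J2 <4,1,1>
C:3↔2 J2 <4,1,2>
#4 <5,1,2>
C:2↔1 J2 <5,1,3>
C:4↔2 J2 <5,1,4>
R:4↔1 J1 <5,2,4>
#5 <6,2,4>
PS:1↔3 J2 <6,2,5>
PS:0↔5 J2 <6,2,6>
C:2↔5 J2 <6,2,7>
C:5↔3 J2 <6,2,8>
P:5↔4 J1 <6,3,8>
3×5 − 2×3 − 1×8 = 1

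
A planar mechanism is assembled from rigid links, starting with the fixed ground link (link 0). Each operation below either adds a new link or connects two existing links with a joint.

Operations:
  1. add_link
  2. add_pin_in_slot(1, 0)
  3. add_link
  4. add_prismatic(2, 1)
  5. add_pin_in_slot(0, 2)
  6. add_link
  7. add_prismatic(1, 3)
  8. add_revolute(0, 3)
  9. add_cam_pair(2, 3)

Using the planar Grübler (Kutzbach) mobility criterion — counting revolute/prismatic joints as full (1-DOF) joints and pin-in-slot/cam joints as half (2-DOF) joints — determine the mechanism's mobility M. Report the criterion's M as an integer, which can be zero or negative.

link 0 = ground. State L|J1|J2 = 1|0|0
+link1  2|0|0
PS(1,0) f=2→J2  2|0|1
+link2  3|0|1
P(2,1) f=1→J1  3|1|1
PS(0,2) f=2→J2  3|1|2
+link3  4|1|2
P(1,3) f=1→J1  4|2|2
R(0,3) f=1→J1  4|3|2
C(2,3) f=2→J2  4|3|3
M = 3(4−1)−2·3−3 = 9−6−3 = 0

M = 0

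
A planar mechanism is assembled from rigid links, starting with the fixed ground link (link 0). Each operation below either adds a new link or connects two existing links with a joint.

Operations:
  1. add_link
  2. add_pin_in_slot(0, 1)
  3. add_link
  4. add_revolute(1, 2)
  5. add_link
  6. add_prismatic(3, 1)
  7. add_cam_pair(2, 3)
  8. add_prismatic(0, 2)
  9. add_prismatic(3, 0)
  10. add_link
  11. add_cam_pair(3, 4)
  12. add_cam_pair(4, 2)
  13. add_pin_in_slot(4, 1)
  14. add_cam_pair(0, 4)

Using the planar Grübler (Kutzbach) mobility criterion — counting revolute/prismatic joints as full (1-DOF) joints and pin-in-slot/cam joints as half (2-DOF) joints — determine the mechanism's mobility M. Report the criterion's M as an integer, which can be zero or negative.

link 0 = ground. State L|J1|J2 = 1|0|0
+link1  2|0|0
PS(0,1) f=2→J2  2|0|1
+link2  3|0|1
R(1,2) f=1→J1  3|1|1
+link3  4|1|1
P(3,1) f=1→J1  4|2|1
C(2,3) f=2→J2  4|2|2
P(0,2) f=1→J1  4|3|2
P(3,0) f=1→J1  4|4|2
+link4  5|4|2
C(3,4) f=2→J2  5|4|3
C(4,2) f=2→J2  5|4|4
PS(4,1) f=2→J2  5|4|5
C(0,4) f=2→J2  5|4|6
M = 3(5−1)−2·4−6 = 12−8−6 = -2

M = -2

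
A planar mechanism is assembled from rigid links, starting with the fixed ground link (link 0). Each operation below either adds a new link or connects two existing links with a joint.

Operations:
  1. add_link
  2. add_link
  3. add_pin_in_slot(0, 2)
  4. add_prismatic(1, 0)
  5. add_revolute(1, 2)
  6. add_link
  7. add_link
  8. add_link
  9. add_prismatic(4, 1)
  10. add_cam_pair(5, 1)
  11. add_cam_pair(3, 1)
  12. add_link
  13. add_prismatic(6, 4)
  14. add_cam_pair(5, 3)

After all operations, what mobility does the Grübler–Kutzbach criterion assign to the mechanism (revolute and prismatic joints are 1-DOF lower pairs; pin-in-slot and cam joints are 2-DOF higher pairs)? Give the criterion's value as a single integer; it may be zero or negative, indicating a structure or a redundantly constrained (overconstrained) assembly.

M = 6

[1;0;0] (link 0 is ground)
L+ [2;0;0]
L+ [3;0;0]
PS(0,2)∈J2 [3;0;1]
P(1,0)∈J1 [3;1;1]
R(1,2)∈J1 [3;2;1]
L+ [4;2;1]
L+ [5;2;1]
L+ [6;2;1]
P(4,1)∈J1 [6;3;1]
C(5,1)∈J2 [6;3;2]
C(3,1)∈J2 [6;3;3]
L+ [7;3;3]
P(6,4)∈J1 [7;4;3]
C(5,3)∈J2 [7;4;4]
mobility = 18 − 8 − 4 = 6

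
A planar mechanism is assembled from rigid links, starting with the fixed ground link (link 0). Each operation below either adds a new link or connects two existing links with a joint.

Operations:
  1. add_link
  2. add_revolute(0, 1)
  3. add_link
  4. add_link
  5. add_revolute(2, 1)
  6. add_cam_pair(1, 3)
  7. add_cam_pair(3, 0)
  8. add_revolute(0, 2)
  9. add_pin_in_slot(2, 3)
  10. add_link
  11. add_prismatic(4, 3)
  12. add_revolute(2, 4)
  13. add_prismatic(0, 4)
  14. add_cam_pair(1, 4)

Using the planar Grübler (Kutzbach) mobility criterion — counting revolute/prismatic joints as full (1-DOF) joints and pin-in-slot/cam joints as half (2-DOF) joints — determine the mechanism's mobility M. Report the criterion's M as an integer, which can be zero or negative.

[1;0;0] (link 0 is ground)
L+ [2;0;0]
R(0,1)∈J1 [2;1;0]
L+ [3;1;0]
L+ [4;1;0]
R(2,1)∈J1 [4;2;0]
C(1,3)∈J2 [4;2;1]
C(3,0)∈J2 [4;2;2]
R(0,2)∈J1 [4;3;2]
PS(2,3)∈J2 [4;3;3]
L+ [5;3;3]
P(4,3)∈J1 [5;4;3]
R(2,4)∈J1 [5;5;3]
P(0,4)∈J1 [5;6;3]
C(1,4)∈J2 [5;6;4]
mobility = 12 − 12 − 4 = -4

M = -4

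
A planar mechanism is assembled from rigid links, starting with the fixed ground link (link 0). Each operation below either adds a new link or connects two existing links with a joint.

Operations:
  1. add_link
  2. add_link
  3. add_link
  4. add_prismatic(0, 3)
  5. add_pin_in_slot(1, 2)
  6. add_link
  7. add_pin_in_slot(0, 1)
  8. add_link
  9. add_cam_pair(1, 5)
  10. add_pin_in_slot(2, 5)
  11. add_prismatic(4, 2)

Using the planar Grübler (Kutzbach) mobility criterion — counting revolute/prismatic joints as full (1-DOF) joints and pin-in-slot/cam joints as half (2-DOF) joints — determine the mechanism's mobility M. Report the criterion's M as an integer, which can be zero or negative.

link 0 = ground. State L|J1|J2 = 1|0|0
+link1  2|0|0
+link2  3|0|0
+link3  4|0|0
P(0,3) f=1→J1  4|1|0
PS(1,2) f=2→J2  4|1|1
+link4  5|1|1
PS(0,1) f=2→J2  5|1|2
+link5  6|1|2
C(1,5) f=2→J2  6|1|3
PS(2,5) f=2→J2  6|1|4
P(4,2) f=1→J1  6|2|4
M = 3(6−1)−2·2−4 = 15−4−4 = 7

M = 7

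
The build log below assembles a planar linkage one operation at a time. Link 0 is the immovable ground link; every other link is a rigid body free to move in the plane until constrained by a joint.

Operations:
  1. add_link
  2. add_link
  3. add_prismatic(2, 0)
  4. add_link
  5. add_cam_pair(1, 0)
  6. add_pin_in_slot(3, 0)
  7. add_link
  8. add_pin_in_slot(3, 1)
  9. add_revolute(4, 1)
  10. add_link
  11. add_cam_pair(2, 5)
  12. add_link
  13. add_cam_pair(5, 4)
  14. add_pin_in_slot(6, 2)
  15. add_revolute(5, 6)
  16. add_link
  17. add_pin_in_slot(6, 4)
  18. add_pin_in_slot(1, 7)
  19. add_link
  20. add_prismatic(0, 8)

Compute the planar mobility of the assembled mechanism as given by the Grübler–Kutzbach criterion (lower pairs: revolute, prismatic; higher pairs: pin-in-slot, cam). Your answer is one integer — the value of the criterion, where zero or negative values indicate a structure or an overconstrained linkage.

[1;0;0] (link 0 is ground)
L+ [2;0;0]
L+ [3;0;0]
P(2,0)∈J1 [3;1;0]
L+ [4;1;0]
C(1,0)∈J2 [4;1;1]
PS(3,0)∈J2 [4;1;2]
L+ [5;1;2]
PS(3,1)∈J2 [5;1;3]
R(4,1)∈J1 [5;2;3]
L+ [6;2;3]
C(2,5)∈J2 [6;2;4]
L+ [7;2;4]
C(5,4)∈J2 [7;2;5]
PS(6,2)∈J2 [7;2;6]
R(5,6)∈J1 [7;3;6]
L+ [8;3;6]
PS(6,4)∈J2 [8;3;7]
PS(1,7)∈J2 [8;3;8]
L+ [9;3;8]
P(0,8)∈J1 [9;4;8]
mobility = 24 − 8 − 8 = 8

M = 8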